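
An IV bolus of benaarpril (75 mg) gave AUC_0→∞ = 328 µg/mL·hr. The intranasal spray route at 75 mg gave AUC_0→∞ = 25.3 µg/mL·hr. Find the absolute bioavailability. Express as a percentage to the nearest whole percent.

F = (AUC_ev / D_ev) / (AUC_iv / D_iv)
  = (25.3/75) / (328/75)
  = 0.337333 / 4.37333 = 0.0771
  = 7.71%

F = 8%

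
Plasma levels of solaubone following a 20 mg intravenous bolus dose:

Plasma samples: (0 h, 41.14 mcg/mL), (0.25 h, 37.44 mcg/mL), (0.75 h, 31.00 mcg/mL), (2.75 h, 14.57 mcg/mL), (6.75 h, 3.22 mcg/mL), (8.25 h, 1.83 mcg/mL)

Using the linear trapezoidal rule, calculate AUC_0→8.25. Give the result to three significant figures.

AUC = 112 mcg/mL·h

Trapezoidal AUC_0→8.25:
  [0→0.25]: (41.14+37.44)/2 × 0.25 = 9.8225
  [0.25→0.75]: (37.44+31.00)/2 × 0.5 = 17.11
  [0.75→2.75]: (31.00+14.57)/2 × 2 = 45.57
  [2.75→6.75]: (14.57+3.22)/2 × 4 = 35.58
  [6.75→8.25]: (3.22+1.83)/2 × 1.5 = 3.7875
  Sum = 111.87 mcg/mL·h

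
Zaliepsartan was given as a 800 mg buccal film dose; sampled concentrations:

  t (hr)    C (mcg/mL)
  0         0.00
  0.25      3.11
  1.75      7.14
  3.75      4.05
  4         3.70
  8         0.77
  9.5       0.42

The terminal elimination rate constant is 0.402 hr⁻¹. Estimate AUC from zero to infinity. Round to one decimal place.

Trapezoidal AUC_0→9.5:
  [0→0.25]: (0.00+3.11)/2 × 0.25 = 0.38875
  [0.25→1.75]: (3.11+7.14)/2 × 1.5 = 7.6875
  [1.75→3.75]: (7.14+4.05)/2 × 2 = 11.19
  [3.75→4]: (4.05+3.70)/2 × 0.25 = 0.96875
  [4→8]: (3.70+0.77)/2 × 4 = 8.94
  [8→9.5]: (0.77+0.42)/2 × 1.5 = 0.8925
  Sum = 30.0675 mcg/mL·hr
Extrapolated tail: C_last / k_e = 0.42 / 0.402 = 1.045
AUC_0→∞ = 30.0675 + 1.045 = 31.1125 mcg/mL·hr

AUC = 31.1 mcg/mL·hr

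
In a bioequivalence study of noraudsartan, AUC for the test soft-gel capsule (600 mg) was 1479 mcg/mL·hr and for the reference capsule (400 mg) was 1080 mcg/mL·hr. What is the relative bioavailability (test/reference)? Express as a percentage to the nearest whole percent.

F_rel = 91%

F_rel = (AUC_test/D_test) / (AUC_ref/D_ref)
      = (1479/600) / (1080/400)
      = 2.465 / 2.7 = 0.9130 = 91.30%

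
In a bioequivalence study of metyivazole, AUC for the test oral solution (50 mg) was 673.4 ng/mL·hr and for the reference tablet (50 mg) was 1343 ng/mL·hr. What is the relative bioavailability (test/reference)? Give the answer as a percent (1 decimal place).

F_rel = 50.1%

F_rel = (AUC_test/D_test) / (AUC_ref/D_ref)
      = (673.4/50) / (1343/50)
      = 13.468 / 26.86 = 0.5014 = 50.14%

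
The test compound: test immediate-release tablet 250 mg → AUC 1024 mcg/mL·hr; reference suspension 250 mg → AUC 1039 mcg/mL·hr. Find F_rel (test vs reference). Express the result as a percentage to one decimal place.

F_rel = 98.6%

F_rel = (AUC_test/D_test) / (AUC_ref/D_ref)
      = (1024/250) / (1039/250)
      = 4.096 / 4.156 = 0.9856 = 98.56%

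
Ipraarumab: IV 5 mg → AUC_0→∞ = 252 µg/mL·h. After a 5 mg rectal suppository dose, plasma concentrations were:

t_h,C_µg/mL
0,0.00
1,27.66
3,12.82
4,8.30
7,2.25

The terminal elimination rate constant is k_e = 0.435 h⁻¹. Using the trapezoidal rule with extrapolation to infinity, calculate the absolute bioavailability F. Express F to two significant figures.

F = 0.34

Trapezoidal AUC_0→7 (rectal suppository):
  [0→1]: (0.00+27.66)/2 × 1 = 13.83
  [1→3]: (27.66+12.82)/2 × 2 = 40.48
  [3→4]: (12.82+8.30)/2 × 1 = 10.56
  [4→7]: (8.30+2.25)/2 × 3 = 15.825
  Sum = 80.695 µg/mL·h
Tail: C_last/k_e = 2.25/0.435 = 5.172
AUC_0→∞ (rectal suppository) = 80.695 + 5.172 = 85.867 µg/mL·h
F = (AUC_ev/D_ev)/(AUC_iv/D_iv) = (85.867/5)/(252/5) = 17.1734/50.4 = 0.3407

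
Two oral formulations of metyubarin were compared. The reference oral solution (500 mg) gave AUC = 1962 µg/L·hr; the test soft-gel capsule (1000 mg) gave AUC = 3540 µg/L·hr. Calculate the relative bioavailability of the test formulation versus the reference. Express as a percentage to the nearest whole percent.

F_rel = 90%

F_rel = (AUC_test/D_test) / (AUC_ref/D_ref)
      = (3540/1000) / (1962/500)
      = 3.54 / 3.924 = 0.9021 = 90.21%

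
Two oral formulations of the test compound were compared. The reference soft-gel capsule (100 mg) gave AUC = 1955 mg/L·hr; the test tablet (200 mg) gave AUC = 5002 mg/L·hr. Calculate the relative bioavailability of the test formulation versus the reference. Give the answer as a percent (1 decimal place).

F_rel = (AUC_test/D_test) / (AUC_ref/D_ref)
      = (5002/200) / (1955/100)
      = 25.01 / 19.55 = 1.2793 = 127.93%

F_rel = 127.9%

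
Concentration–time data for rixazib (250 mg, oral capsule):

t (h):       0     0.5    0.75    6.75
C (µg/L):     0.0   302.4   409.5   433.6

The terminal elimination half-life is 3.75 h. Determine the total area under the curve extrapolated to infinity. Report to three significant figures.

AUC = 5040 µg/L·h

Trapezoidal AUC_0→6.75:
  [0→0.5]: (0.0+302.4)/2 × 0.5 = 75.6
  [0.5→0.75]: (302.4+409.5)/2 × 0.25 = 88.9875
  [0.75→6.75]: (409.5+433.6)/2 × 6 = 2529.3
  Sum = 2693.8875 µg/L·h
k_e = ln2 / t½ = 0.693147 / 3.75 = 0.1848 h^-1
Extrapolated tail: C_last / k_e = 433.6 / 0.1848 = 2346.320
AUC_0→∞ = 2693.8875 + 2346.320 = 5040.2075 µg/L·h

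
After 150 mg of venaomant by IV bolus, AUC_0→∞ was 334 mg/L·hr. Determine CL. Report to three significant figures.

CL = 0.449 L/hr

CL = Dose_iv / AUC_0→∞
   = 150 / 334 = 0.449102 L/hr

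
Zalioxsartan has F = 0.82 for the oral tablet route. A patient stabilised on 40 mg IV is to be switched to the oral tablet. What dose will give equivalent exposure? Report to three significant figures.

D_oral = 48.8 mg

For equal systemic exposure: F × D_ev = D_iv
D_ev = D_iv / F = 40 / 0.82 = 48.7805 mg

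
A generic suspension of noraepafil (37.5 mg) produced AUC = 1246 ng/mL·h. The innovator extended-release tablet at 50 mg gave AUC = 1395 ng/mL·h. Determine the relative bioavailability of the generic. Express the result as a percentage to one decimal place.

F_rel = 119.1%

F_rel = (AUC_test/D_test) / (AUC_ref/D_ref)
      = (1246/37.5) / (1395/50)
      = 33.2267 / 27.9 = 1.1909 = 119.09%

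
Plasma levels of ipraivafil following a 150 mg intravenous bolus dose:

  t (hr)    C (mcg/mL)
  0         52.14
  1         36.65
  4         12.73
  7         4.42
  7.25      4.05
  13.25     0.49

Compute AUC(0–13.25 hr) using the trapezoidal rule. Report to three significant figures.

Trapezoidal AUC_0→13.25:
  [0→1]: (52.14+36.65)/2 × 1 = 44.395
  [1→4]: (36.65+12.73)/2 × 3 = 74.07
  [4→7]: (12.73+4.42)/2 × 3 = 25.725
  [7→7.25]: (4.42+4.05)/2 × 0.25 = 1.05875
  [7.25→13.25]: (4.05+0.49)/2 × 6 = 13.62
  Sum = 158.86875 mcg/mL·hr

AUC = 159 mcg/mL·hr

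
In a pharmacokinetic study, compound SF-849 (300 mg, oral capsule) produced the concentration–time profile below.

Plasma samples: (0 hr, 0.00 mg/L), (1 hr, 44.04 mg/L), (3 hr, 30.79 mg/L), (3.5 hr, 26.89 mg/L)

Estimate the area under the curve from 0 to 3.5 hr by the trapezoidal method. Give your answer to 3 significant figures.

Trapezoidal AUC_0→3.5:
  [0→1]: (0.00+44.04)/2 × 1 = 22.02
  [1→3]: (44.04+30.79)/2 × 2 = 74.83
  [3→3.5]: (30.79+26.89)/2 × 0.5 = 14.42
  Sum = 111.27 mg/L·hr

AUC = 111 mg/L·hr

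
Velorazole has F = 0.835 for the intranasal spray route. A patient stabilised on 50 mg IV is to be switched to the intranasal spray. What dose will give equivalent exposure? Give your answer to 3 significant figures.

For equal systemic exposure: F × D_ev = D_iv
D_ev = D_iv / F = 50 / 0.835 = 59.8802 mg

D_intranasal = 59.9 mg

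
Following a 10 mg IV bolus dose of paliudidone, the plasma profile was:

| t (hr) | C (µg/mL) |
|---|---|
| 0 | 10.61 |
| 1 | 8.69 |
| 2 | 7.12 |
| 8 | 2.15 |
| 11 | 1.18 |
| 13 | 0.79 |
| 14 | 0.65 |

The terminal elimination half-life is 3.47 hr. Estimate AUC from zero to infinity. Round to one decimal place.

AUC = 56.3 µg/mL·hr

Trapezoidal AUC_0→14:
  [0→1]: (10.61+8.69)/2 × 1 = 9.65
  [1→2]: (8.69+7.12)/2 × 1 = 7.905
  [2→8]: (7.12+2.15)/2 × 6 = 27.81
  [8→11]: (2.15+1.18)/2 × 3 = 4.995
  [11→13]: (1.18+0.79)/2 × 2 = 1.97
  [13→14]: (0.79+0.65)/2 × 1 = 0.72
  Sum = 53.05 µg/mL·hr
k_e = ln2 / t½ = 0.693147 / 3.47 = 0.1998 hr^-1
Extrapolated tail: C_last / k_e = 0.65 / 0.1998 = 3.253
AUC_0→∞ = 53.05 + 3.253 = 56.303 µg/mL·hr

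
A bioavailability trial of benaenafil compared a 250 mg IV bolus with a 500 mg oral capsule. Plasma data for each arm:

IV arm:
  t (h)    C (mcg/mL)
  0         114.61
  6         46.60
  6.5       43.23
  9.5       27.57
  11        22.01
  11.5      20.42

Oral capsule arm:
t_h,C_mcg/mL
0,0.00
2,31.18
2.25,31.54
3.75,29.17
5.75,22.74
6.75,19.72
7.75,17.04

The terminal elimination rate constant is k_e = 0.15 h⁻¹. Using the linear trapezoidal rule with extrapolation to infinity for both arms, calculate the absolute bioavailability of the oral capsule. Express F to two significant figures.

Trapezoidal AUC_0→11.5 (IV):
  [0→6]: (114.61+46.60)/2 × 6 = 483.63
  [6→6.5]: (46.60+43.23)/2 × 0.5 = 22.4575
  [6.5→9.5]: (43.23+27.57)/2 × 3 = 106.2
  [9.5→11]: (27.57+22.01)/2 × 1.5 = 37.185
  [11→11.5]: (22.01+20.42)/2 × 0.5 = 10.6075
  Sum = 660.08 mcg/mL·h
IV tail: 20.42/0.15 = 136.133; AUC_iv,0→∞ = 660.08 + 136.133 = 796.213 mcg/mL·h
Trapezoidal AUC_0→7.75 (oral capsule):
  [0→2]: (0.00+31.18)/2 × 2 = 31.18
  [2→2.25]: (31.18+31.54)/2 × 0.25 = 7.84
  [2.25→3.75]: (31.54+29.17)/2 × 1.5 = 45.5325
  [3.75→5.75]: (29.17+22.74)/2 × 2 = 51.91
  [5.75→6.75]: (22.74+19.72)/2 × 1 = 21.23
  [6.75→7.75]: (19.72+17.04)/2 × 1 = 18.38
  Sum = 176.0725 mcg/mL·h
oral capsule tail: 17.04/0.15 = 113.600; AUC_ev,0→∞ = 176.0725 + 113.600 = 289.6725 mcg/mL·h
F = (AUC_ev/D_ev)/(AUC_iv/D_iv) = (289.6725/500)/(796.213/250) = 0.579345/3.184852 = 0.1819

F = 0.18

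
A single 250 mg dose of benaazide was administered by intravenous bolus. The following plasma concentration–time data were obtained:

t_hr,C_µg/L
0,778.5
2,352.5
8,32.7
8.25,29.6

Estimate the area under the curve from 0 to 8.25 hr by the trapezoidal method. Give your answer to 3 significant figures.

Trapezoidal AUC_0→8.25:
  [0→2]: (778.5+352.5)/2 × 2 = 1131.0
  [2→8]: (352.5+32.7)/2 × 6 = 1155.6
  [8→8.25]: (32.7+29.6)/2 × 0.25 = 7.7875
  Sum = 2294.3875 µg/L·hr

AUC = 2290 µg/L·hr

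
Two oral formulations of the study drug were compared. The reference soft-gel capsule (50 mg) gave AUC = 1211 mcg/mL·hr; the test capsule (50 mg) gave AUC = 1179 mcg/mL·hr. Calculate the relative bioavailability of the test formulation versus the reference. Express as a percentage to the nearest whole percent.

F_rel = 97%

F_rel = (AUC_test/D_test) / (AUC_ref/D_ref)
      = (1179/50) / (1211/50)
      = 23.58 / 24.22 = 0.9736 = 97.36%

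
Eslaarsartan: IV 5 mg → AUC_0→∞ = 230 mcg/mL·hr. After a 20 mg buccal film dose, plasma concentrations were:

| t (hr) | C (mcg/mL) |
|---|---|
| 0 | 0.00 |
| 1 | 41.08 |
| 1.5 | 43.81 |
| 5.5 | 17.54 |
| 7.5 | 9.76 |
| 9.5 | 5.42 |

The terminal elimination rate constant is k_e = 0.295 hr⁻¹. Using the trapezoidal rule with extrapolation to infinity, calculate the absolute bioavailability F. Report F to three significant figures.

F = 0.245

Trapezoidal AUC_0→9.5 (buccal film):
  [0→1]: (0.00+41.08)/2 × 1 = 20.54
  [1→1.5]: (41.08+43.81)/2 × 0.5 = 21.2225
  [1.5→5.5]: (43.81+17.54)/2 × 4 = 122.7
  [5.5→7.5]: (17.54+9.76)/2 × 2 = 27.3
  [7.5→9.5]: (9.76+5.42)/2 × 2 = 15.18
  Sum = 206.9425 mcg/mL·hr
Tail: C_last/k_e = 5.42/0.295 = 18.373
AUC_0→∞ (buccal film) = 206.9425 + 18.373 = 225.3155 mcg/mL·hr
F = (AUC_ev/D_ev)/(AUC_iv/D_iv) = (225.3155/20)/(230/5) = 11.265775/46 = 0.2449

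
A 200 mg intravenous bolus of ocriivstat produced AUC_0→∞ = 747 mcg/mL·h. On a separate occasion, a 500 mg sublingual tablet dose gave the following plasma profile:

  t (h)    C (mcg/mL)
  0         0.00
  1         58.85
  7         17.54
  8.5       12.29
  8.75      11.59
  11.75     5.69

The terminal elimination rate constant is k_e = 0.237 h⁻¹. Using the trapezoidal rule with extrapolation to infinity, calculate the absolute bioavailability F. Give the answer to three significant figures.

Trapezoidal AUC_0→11.75 (sublingual tablet):
  [0→1]: (0.00+58.85)/2 × 1 = 29.425
  [1→7]: (58.85+17.54)/2 × 6 = 229.17
  [7→8.5]: (17.54+12.29)/2 × 1.5 = 22.3725
  [8.5→8.75]: (12.29+11.59)/2 × 0.25 = 2.985
  [8.75→11.75]: (11.59+5.69)/2 × 3 = 25.92
  Sum = 309.8725 mcg/mL·h
Tail: C_last/k_e = 5.69/0.237 = 24.008
AUC_0→∞ (sublingual tablet) = 309.8725 + 24.008 = 333.8805 mcg/mL·h
F = (AUC_ev/D_ev)/(AUC_iv/D_iv) = (333.8805/500)/(747/200) = 0.667761/3.735 = 0.1788

F = 0.179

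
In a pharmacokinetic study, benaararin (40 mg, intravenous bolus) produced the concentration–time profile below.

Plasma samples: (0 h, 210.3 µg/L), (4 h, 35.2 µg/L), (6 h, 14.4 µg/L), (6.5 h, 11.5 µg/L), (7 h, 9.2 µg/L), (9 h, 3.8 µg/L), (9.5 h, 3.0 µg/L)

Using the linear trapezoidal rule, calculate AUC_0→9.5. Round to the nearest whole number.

Trapezoidal AUC_0→9.5:
  [0→4]: (210.3+35.2)/2 × 4 = 491.0
  [4→6]: (35.2+14.4)/2 × 2 = 49.6
  [6→6.5]: (14.4+11.5)/2 × 0.5 = 6.475
  [6.5→7]: (11.5+9.2)/2 × 0.5 = 5.175
  [7→9]: (9.2+3.8)/2 × 2 = 13.0
  [9→9.5]: (3.8+3.0)/2 × 0.5 = 1.7
  Sum = 566.95 µg/L·h

AUC = 567 µg/L·h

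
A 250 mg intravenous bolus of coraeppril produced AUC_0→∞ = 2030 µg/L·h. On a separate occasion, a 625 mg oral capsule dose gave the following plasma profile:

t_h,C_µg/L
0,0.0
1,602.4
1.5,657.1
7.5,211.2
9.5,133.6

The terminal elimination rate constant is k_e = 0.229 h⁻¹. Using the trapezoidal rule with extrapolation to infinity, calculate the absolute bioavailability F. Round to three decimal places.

Trapezoidal AUC_0→9.5 (oral capsule):
  [0→1]: (0.0+602.4)/2 × 1 = 301.2
  [1→1.5]: (602.4+657.1)/2 × 0.5 = 314.875
  [1.5→7.5]: (657.1+211.2)/2 × 6 = 2604.9
  [7.5→9.5]: (211.2+133.6)/2 × 2 = 344.8
  Sum = 3565.775 µg/L·h
Tail: C_last/k_e = 133.6/0.229 = 583.406
AUC_0→∞ (oral capsule) = 3565.775 + 583.406 = 4149.181 µg/L·h
F = (AUC_ev/D_ev)/(AUC_iv/D_iv) = (4149.181/625)/(2030/250) = 6.6386896/8.12 = 0.8176

F = 0.818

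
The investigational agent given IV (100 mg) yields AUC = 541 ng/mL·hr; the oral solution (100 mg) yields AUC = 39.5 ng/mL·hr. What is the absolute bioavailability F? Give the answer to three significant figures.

F = 0.0730

F = (AUC_ev / D_ev) / (AUC_iv / D_iv)
  = (39.5/100) / (541/100)
  = 0.395 / 5.41 = 0.0730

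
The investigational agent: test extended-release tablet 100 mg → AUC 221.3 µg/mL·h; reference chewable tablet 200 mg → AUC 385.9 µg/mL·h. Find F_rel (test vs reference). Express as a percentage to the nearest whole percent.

F_rel = 115%

F_rel = (AUC_test/D_test) / (AUC_ref/D_ref)
      = (221.3/100) / (385.9/200)
      = 2.213 / 1.9295 = 1.1469 = 114.69%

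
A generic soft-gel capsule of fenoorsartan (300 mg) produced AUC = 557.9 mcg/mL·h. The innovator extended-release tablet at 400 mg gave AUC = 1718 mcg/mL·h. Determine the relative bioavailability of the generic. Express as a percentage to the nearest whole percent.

F_rel = (AUC_test/D_test) / (AUC_ref/D_ref)
      = (557.9/300) / (1718/400)
      = 1.85967 / 4.295 = 0.4330 = 43.30%

F_rel = 43%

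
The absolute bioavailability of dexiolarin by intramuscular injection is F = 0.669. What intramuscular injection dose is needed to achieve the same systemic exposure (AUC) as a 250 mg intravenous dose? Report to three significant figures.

For equal systemic exposure: F × D_ev = D_iv
D_ev = D_iv / F = 250 / 0.669 = 373.692 mg

D_intramuscular = 374 mg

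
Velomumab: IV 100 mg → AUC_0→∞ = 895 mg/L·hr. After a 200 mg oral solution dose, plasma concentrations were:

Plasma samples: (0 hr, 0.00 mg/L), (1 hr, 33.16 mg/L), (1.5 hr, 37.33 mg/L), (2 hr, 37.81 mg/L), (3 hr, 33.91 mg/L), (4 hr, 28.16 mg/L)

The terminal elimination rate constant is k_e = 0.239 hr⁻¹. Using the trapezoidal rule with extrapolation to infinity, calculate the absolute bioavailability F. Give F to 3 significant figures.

F = 0.133

Trapezoidal AUC_0→4 (oral solution):
  [0→1]: (0.00+33.16)/2 × 1 = 16.58
  [1→1.5]: (33.16+37.33)/2 × 0.5 = 17.6225
  [1.5→2]: (37.33+37.81)/2 × 0.5 = 18.785
  [2→3]: (37.81+33.91)/2 × 1 = 35.86
  [3→4]: (33.91+28.16)/2 × 1 = 31.035
  Sum = 119.8825 mg/L·hr
Tail: C_last/k_e = 28.16/0.239 = 117.824
AUC_0→∞ (oral solution) = 119.8825 + 117.824 = 237.7065 mg/L·hr
F = (AUC_ev/D_ev)/(AUC_iv/D_iv) = (237.7065/200)/(895/100) = 1.1885325/8.95 = 0.1328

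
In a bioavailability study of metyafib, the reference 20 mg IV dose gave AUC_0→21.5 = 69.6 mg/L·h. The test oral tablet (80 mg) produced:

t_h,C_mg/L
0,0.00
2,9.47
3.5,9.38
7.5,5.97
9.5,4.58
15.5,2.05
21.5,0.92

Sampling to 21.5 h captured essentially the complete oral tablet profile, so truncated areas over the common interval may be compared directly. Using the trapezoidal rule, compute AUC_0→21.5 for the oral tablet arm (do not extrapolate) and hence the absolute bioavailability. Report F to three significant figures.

F = 0.336

Trapezoidal AUC_0→21.5 (oral tablet):
  [0→2]: (0.00+9.47)/2 × 2 = 9.47
  [2→3.5]: (9.47+9.38)/2 × 1.5 = 14.1375
  [3.5→7.5]: (9.38+5.97)/2 × 4 = 30.7
  [7.5→9.5]: (5.97+4.58)/2 × 2 = 10.55
  [9.5→15.5]: (4.58+2.05)/2 × 6 = 19.89
  [15.5→21.5]: (2.05+0.92)/2 × 6 = 8.91
  Sum = 93.6575 mg/L·h
F = (AUC_ev/D_ev)/(AUC_iv/D_iv) = (93.6575/80)/(69.6/20) = 1.17072/3.48 = 0.3364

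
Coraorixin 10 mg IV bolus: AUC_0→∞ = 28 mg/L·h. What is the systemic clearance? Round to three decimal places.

CL = 0.357 L/h

CL = Dose_iv / AUC_0→∞
   = 10 / 28 = 0.357143 L/h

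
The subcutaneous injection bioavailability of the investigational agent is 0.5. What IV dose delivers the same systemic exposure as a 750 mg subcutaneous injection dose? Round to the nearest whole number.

D_iv = 375 mg

Systemic exposure from an extravascular dose = F × D_ev, so the equivalent IV dose is F × D_ev.
D_iv = F × D_ev = 0.5 × 750 = 375 mg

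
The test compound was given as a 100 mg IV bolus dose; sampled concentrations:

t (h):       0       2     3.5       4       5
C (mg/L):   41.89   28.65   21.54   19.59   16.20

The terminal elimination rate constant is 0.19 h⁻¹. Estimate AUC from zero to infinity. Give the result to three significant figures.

Trapezoidal AUC_0→5:
  [0→2]: (41.89+28.65)/2 × 2 = 70.54
  [2→3.5]: (28.65+21.54)/2 × 1.5 = 37.6425
  [3.5→4]: (21.54+19.59)/2 × 0.5 = 10.2825
  [4→5]: (19.59+16.20)/2 × 1 = 17.895
  Sum = 136.36 mg/L·h
Extrapolated tail: C_last / k_e = 16.20 / 0.19 = 85.263
AUC_0→∞ = 136.36 + 85.263 = 221.623 mg/L·h

AUC = 222 mg/L·h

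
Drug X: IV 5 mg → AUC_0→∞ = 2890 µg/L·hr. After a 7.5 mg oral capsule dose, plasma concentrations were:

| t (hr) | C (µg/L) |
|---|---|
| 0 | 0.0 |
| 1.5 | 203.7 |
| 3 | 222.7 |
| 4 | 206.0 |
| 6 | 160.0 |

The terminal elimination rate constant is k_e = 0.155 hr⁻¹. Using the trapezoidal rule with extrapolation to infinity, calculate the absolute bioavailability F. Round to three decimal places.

Trapezoidal AUC_0→6 (oral capsule):
  [0→1.5]: (0.0+203.7)/2 × 1.5 = 152.775
  [1.5→3]: (203.7+222.7)/2 × 1.5 = 319.8
  [3→4]: (222.7+206.0)/2 × 1 = 214.35
  [4→6]: (206.0+160.0)/2 × 2 = 366.0
  Sum = 1052.925 µg/L·hr
Tail: C_last/k_e = 160.0/0.155 = 1032.258
AUC_0→∞ (oral capsule) = 1052.925 + 1032.258 = 2085.183 µg/L·hr
F = (AUC_ev/D_ev)/(AUC_iv/D_iv) = (2085.183/7.5)/(2890/5) = 278.0244/578 = 0.4810

F = 0.481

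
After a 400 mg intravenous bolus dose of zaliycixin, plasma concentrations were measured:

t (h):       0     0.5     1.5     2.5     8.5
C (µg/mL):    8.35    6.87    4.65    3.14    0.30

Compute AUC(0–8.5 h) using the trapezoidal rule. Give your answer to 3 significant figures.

AUC = 23.8 µg/mL·h

Trapezoidal AUC_0→8.5:
  [0→0.5]: (8.35+6.87)/2 × 0.5 = 3.805
  [0.5→1.5]: (6.87+4.65)/2 × 1 = 5.76
  [1.5→2.5]: (4.65+3.14)/2 × 1 = 3.895
  [2.5→8.5]: (3.14+0.30)/2 × 6 = 10.32
  Sum = 23.78 µg/mL·h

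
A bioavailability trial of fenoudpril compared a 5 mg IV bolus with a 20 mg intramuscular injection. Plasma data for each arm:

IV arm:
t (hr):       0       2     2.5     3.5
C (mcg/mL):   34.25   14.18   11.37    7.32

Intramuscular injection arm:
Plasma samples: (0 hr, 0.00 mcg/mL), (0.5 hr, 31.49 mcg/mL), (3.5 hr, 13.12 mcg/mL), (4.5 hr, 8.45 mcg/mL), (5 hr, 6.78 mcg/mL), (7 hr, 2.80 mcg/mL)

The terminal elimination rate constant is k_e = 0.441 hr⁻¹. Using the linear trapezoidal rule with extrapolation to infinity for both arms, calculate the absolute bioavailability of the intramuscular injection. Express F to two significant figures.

Trapezoidal AUC_0→3.5 (IV):
  [0→2]: (34.25+14.18)/2 × 2 = 48.43
  [2→2.5]: (14.18+11.37)/2 × 0.5 = 6.3875
  [2.5→3.5]: (11.37+7.32)/2 × 1 = 9.345
  Sum = 64.1625 mcg/mL·hr
IV tail: 7.32/0.441 = 16.599; AUC_iv,0→∞ = 64.1625 + 16.599 = 80.7615 mcg/mL·hr
Trapezoidal AUC_0→7 (intramuscular injection):
  [0→0.5]: (0.00+31.49)/2 × 0.5 = 7.8725
  [0.5→3.5]: (31.49+13.12)/2 × 3 = 66.915
  [3.5→4.5]: (13.12+8.45)/2 × 1 = 10.785
  [4.5→5]: (8.45+6.78)/2 × 0.5 = 3.8075
  [5→7]: (6.78+2.80)/2 × 2 = 9.58
  Sum = 98.96 mcg/mL·hr
intramuscular injection tail: 2.80/0.441 = 6.349; AUC_ev,0→∞ = 98.96 + 6.349 = 105.309 mcg/mL·hr
F = (AUC_ev/D_ev)/(AUC_iv/D_iv) = (105.309/20)/(80.7615/5) = 5.26545/16.1523 = 0.3260

F = 0.33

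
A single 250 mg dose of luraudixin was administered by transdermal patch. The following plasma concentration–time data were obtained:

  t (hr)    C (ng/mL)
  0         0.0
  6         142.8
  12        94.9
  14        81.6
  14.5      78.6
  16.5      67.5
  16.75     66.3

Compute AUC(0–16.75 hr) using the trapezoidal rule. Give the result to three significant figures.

AUC = 1520 ng/mL·hr

Trapezoidal AUC_0→16.75:
  [0→6]: (0.0+142.8)/2 × 6 = 428.4
  [6→12]: (142.8+94.9)/2 × 6 = 713.1
  [12→14]: (94.9+81.6)/2 × 2 = 176.5
  [14→14.5]: (81.6+78.6)/2 × 0.5 = 40.05
  [14.5→16.5]: (78.6+67.5)/2 × 2 = 146.1
  [16.5→16.75]: (67.5+66.3)/2 × 0.25 = 16.725
  Sum = 1520.875 ng/mL·hr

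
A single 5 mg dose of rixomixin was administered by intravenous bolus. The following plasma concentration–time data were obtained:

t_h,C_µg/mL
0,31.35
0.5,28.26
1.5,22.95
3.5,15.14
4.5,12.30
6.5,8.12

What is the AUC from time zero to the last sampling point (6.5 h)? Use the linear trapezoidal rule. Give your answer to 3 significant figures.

Trapezoidal AUC_0→6.5:
  [0→0.5]: (31.35+28.26)/2 × 0.5 = 14.9025
  [0.5→1.5]: (28.26+22.95)/2 × 1 = 25.605
  [1.5→3.5]: (22.95+15.14)/2 × 2 = 38.09
  [3.5→4.5]: (15.14+12.30)/2 × 1 = 13.72
  [4.5→6.5]: (12.30+8.12)/2 × 2 = 20.42
  Sum = 112.7375 µg/mL·h

AUC = 113 µg/mL·h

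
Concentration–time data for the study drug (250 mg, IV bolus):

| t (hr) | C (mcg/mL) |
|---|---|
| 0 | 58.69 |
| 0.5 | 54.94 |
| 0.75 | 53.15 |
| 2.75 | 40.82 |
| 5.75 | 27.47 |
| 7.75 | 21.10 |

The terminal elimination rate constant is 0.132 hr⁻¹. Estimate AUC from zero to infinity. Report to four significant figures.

Trapezoidal AUC_0→7.75:
  [0→0.5]: (58.69+54.94)/2 × 0.5 = 28.4075
  [0.5→0.75]: (54.94+53.15)/2 × 0.25 = 13.51125
  [0.75→2.75]: (53.15+40.82)/2 × 2 = 93.97
  [2.75→5.75]: (40.82+27.47)/2 × 3 = 102.435
  [5.75→7.75]: (27.47+21.10)/2 × 2 = 48.57
  Sum = 286.89375 mcg/mL·hr
Extrapolated tail: C_last / k_e = 21.10 / 0.132 = 159.848
AUC_0→∞ = 286.89375 + 159.848 = 446.74175 mcg/mL·hr

AUC = 446.7 mcg/mL·hr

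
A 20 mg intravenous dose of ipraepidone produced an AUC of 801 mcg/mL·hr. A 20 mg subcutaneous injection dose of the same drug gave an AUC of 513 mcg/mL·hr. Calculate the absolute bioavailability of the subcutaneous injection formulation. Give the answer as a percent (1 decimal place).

F = 64.0%

F = (AUC_ev / D_ev) / (AUC_iv / D_iv)
  = (513/20) / (801/20)
  = 25.65 / 40.05 = 0.6404
  = 64.04%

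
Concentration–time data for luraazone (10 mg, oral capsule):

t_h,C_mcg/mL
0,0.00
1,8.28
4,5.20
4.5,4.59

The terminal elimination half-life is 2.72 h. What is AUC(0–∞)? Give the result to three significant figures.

Trapezoidal AUC_0→4.5:
  [0→1]: (0.00+8.28)/2 × 1 = 4.14
  [1→4]: (8.28+5.20)/2 × 3 = 20.22
  [4→4.5]: (5.20+4.59)/2 × 0.5 = 2.4475
  Sum = 26.8075 mcg/mL·h
k_e = ln2 / t½ = 0.693147 / 2.72 = 0.2548 h^-1
Extrapolated tail: C_last / k_e = 4.59 / 0.2548 = 18.014
AUC_0→∞ = 26.8075 + 18.014 = 44.8215 mcg/mL·h

AUC = 44.8 mcg/mL·h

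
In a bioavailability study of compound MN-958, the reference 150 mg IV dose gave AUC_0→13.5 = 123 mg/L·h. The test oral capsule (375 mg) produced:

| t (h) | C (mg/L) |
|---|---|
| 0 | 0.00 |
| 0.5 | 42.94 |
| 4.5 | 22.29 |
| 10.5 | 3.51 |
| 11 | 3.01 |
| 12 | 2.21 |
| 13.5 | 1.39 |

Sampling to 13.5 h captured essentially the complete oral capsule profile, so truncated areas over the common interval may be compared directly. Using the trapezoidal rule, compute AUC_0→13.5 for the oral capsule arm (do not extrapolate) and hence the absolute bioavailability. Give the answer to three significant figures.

F = 0.733

Trapezoidal AUC_0→13.5 (oral capsule):
  [0→0.5]: (0.00+42.94)/2 × 0.5 = 10.735
  [0.5→4.5]: (42.94+22.29)/2 × 4 = 130.46
  [4.5→10.5]: (22.29+3.51)/2 × 6 = 77.4
  [10.5→11]: (3.51+3.01)/2 × 0.5 = 1.63
  [11→12]: (3.01+2.21)/2 × 1 = 2.61
  [12→13.5]: (2.21+1.39)/2 × 1.5 = 2.7
  Sum = 225.535 mg/L·h
F = (AUC_ev/D_ev)/(AUC_iv/D_iv) = (225.535/375)/(123/150) = 0.601427/0.82 = 0.7334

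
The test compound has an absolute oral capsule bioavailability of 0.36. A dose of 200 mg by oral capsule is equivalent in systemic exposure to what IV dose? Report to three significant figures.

Systemic exposure from an extravascular dose = F × D_ev, so the equivalent IV dose is F × D_ev.
D_iv = F × D_ev = 0.36 × 200 = 72 mg

D_iv = 72.0 mg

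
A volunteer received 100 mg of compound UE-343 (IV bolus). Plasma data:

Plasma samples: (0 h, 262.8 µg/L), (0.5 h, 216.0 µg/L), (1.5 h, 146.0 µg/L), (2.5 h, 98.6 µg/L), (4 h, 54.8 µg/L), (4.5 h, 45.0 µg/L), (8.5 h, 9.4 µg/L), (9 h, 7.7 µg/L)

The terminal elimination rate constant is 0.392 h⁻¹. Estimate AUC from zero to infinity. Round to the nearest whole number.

Trapezoidal AUC_0→9:
  [0→0.5]: (262.8+216.0)/2 × 0.5 = 119.7
  [0.5→1.5]: (216.0+146.0)/2 × 1 = 181.0
  [1.5→2.5]: (146.0+98.6)/2 × 1 = 122.3
  [2.5→4]: (98.6+54.8)/2 × 1.5 = 115.05
  [4→4.5]: (54.8+45.0)/2 × 0.5 = 24.95
  [4.5→8.5]: (45.0+9.4)/2 × 4 = 108.8
  [8.5→9]: (9.4+7.7)/2 × 0.5 = 4.275
  Sum = 676.075 µg/L·h
Extrapolated tail: C_last / k_e = 7.7 / 0.392 = 19.643
AUC_0→∞ = 676.075 + 19.643 = 695.718 µg/L·h

AUC = 696 µg/L·h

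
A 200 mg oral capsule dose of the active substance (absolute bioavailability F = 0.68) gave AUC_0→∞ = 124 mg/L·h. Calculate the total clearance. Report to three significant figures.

CL = 1.10 L/h

CL = F × Dose / AUC_0→∞
   = 0.68 × 200 / 124 = 1.09677 L/h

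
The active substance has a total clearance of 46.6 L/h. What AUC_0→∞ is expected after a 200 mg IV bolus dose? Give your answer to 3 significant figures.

AUC_0→∞ = Dose_iv / CL
        = 200 / 46.6 = 4.29185 mg/L·h

AUC = 4.29 mg/L·h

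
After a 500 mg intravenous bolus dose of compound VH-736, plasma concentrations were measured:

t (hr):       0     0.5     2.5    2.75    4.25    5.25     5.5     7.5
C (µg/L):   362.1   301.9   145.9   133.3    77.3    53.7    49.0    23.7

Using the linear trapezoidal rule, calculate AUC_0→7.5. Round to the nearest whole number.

AUC = 958 µg/L·hr

Trapezoidal AUC_0→7.5:
  [0→0.5]: (362.1+301.9)/2 × 0.5 = 166.0
  [0.5→2.5]: (301.9+145.9)/2 × 2 = 447.8
  [2.5→2.75]: (145.9+133.3)/2 × 0.25 = 34.9
  [2.75→4.25]: (133.3+77.3)/2 × 1.5 = 157.95
  [4.25→5.25]: (77.3+53.7)/2 × 1 = 65.5
  [5.25→5.5]: (53.7+49.0)/2 × 0.25 = 12.8375
  [5.5→7.5]: (49.0+23.7)/2 × 2 = 72.7
  Sum = 957.6875 µg/L·hr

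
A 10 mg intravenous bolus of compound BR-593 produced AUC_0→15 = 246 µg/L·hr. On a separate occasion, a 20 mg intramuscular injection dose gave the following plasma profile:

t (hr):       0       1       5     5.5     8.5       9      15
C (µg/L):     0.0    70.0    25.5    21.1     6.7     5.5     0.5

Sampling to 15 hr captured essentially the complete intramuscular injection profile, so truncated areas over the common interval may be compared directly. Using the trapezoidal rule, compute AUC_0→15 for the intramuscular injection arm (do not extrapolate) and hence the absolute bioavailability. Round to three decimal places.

Trapezoidal AUC_0→15 (intramuscular injection):
  [0→1]: (0.0+70.0)/2 × 1 = 35.0
  [1→5]: (70.0+25.5)/2 × 4 = 191.0
  [5→5.5]: (25.5+21.1)/2 × 0.5 = 11.65
  [5.5→8.5]: (21.1+6.7)/2 × 3 = 41.7
  [8.5→9]: (6.7+5.5)/2 × 0.5 = 3.05
  [9→15]: (5.5+0.5)/2 × 6 = 18.0
  Sum = 300.4 µg/L·hr
F = (AUC_ev/D_ev)/(AUC_iv/D_iv) = (300.4/20)/(246/10) = 15.02/24.6 = 0.6106

F = 0.611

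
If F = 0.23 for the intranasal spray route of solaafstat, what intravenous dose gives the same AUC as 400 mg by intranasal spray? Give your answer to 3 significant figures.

D_iv = 92.0 mg

Systemic exposure from an extravascular dose = F × D_ev, so the equivalent IV dose is F × D_ev.
D_iv = F × D_ev = 0.23 × 400 = 92 mg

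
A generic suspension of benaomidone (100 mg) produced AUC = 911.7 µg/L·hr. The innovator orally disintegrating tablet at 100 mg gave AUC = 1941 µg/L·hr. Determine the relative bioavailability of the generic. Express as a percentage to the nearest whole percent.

F_rel = 47%

F_rel = (AUC_test/D_test) / (AUC_ref/D_ref)
      = (911.7/100) / (1941/100)
      = 9.117 / 19.41 = 0.4697 = 46.97%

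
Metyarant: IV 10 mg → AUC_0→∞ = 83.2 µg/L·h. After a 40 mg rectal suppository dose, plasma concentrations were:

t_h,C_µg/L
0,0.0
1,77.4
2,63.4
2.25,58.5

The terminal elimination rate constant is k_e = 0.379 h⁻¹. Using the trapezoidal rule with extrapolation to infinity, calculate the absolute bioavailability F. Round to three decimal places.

F = 0.837

Trapezoidal AUC_0→2.25 (rectal suppository):
  [0→1]: (0.0+77.4)/2 × 1 = 38.7
  [1→2]: (77.4+63.4)/2 × 1 = 70.4
  [2→2.25]: (63.4+58.5)/2 × 0.25 = 15.2375
  Sum = 124.3375 µg/L·h
Tail: C_last/k_e = 58.5/0.379 = 154.354
AUC_0→∞ (rectal suppository) = 124.3375 + 154.354 = 278.6915 µg/L·h
F = (AUC_ev/D_ev)/(AUC_iv/D_iv) = (278.6915/40)/(83.2/10) = 6.9672875/8.32 = 0.8374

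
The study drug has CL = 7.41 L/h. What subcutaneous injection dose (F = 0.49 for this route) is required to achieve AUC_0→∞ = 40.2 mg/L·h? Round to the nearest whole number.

Dose = 608 mg

Dose = CL × AUC_0→∞ / F
     = 7.41 × 40.2 / 0.49 = 607.922 mg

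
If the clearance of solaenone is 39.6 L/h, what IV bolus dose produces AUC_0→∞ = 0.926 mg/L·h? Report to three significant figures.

Dose_iv = CL × AUC_0→∞
     = 39.6 × 0.926 = 36.6696 mg

Dose = 36.7 mg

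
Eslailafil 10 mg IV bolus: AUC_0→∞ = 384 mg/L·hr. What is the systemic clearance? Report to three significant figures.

CL = Dose_iv / AUC_0→∞
   = 10 / 384 = 0.0260417 L/hr

CL = 0.0260 L/hr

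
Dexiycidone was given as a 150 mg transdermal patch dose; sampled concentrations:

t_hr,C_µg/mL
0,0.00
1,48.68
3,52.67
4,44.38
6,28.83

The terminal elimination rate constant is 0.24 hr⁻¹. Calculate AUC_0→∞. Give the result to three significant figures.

Trapezoidal AUC_0→6:
  [0→1]: (0.00+48.68)/2 × 1 = 24.34
  [1→3]: (48.68+52.67)/2 × 2 = 101.35
  [3→4]: (52.67+44.38)/2 × 1 = 48.525
  [4→6]: (44.38+28.83)/2 × 2 = 73.21
  Sum = 247.425 µg/mL·hr
Extrapolated tail: C_last / k_e = 28.83 / 0.24 = 120.125
AUC_0→∞ = 247.425 + 120.125 = 367.55 µg/mL·hr

AUC = 368 µg/mL·hr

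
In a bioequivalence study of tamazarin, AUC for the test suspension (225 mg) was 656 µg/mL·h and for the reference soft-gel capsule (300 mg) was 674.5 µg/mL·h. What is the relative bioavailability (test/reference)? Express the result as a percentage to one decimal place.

F_rel = (AUC_test/D_test) / (AUC_ref/D_ref)
      = (656/225) / (674.5/300)
      = 2.91556 / 2.24833 = 1.2968 = 129.68%

F_rel = 129.7%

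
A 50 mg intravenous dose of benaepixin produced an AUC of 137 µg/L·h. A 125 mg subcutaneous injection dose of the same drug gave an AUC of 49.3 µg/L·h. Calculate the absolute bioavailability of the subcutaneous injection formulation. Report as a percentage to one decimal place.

F = 14.4%

F = (AUC_ev / D_ev) / (AUC_iv / D_iv)
  = (49.3/125) / (137/50)
  = 0.3944 / 2.74 = 0.1439
  = 14.39%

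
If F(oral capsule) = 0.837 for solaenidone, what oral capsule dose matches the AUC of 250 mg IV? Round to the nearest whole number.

For equal systemic exposure: F × D_ev = D_iv
D_ev = D_iv / F = 250 / 0.837 = 298.686 mg

D_oral = 299 mg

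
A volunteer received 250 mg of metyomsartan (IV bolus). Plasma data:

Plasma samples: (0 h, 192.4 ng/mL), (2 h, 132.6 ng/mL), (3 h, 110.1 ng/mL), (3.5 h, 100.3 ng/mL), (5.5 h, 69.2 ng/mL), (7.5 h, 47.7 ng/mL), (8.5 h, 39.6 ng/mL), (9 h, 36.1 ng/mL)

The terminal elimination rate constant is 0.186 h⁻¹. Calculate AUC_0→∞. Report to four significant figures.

Trapezoidal AUC_0→9:
  [0→2]: (192.4+132.6)/2 × 2 = 325.0
  [2→3]: (132.6+110.1)/2 × 1 = 121.35
  [3→3.5]: (110.1+100.3)/2 × 0.5 = 52.6
  [3.5→5.5]: (100.3+69.2)/2 × 2 = 169.5
  [5.5→7.5]: (69.2+47.7)/2 × 2 = 116.9
  [7.5→8.5]: (47.7+39.6)/2 × 1 = 43.65
  [8.5→9]: (39.6+36.1)/2 × 0.5 = 18.925
  Sum = 847.925 ng/mL·h
Extrapolated tail: C_last / k_e = 36.1 / 0.186 = 194.086
AUC_0→∞ = 847.925 + 194.086 = 1042.011 ng/mL·h

AUC = 1042 ng/mL·h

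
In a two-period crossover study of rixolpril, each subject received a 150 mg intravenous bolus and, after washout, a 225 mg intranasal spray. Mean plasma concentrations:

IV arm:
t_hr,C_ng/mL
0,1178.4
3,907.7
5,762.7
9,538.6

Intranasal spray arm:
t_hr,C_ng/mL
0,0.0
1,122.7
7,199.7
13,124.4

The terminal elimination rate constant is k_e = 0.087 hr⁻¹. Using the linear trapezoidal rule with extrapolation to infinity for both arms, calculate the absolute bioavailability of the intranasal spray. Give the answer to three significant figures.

Trapezoidal AUC_0→9 (IV):
  [0→3]: (1178.4+907.7)/2 × 3 = 3129.15
  [3→5]: (907.7+762.7)/2 × 2 = 1670.4
  [5→9]: (762.7+538.6)/2 × 4 = 2602.6
  Sum = 7402.15 ng/mL·hr
IV tail: 538.6/0.087 = 6190.805; AUC_iv,0→∞ = 7402.15 + 6190.805 = 13592.955 ng/mL·hr
Trapezoidal AUC_0→13 (intranasal spray):
  [0→1]: (0.0+122.7)/2 × 1 = 61.35
  [1→7]: (122.7+199.7)/2 × 6 = 967.2
  [7→13]: (199.7+124.4)/2 × 6 = 972.3
  Sum = 2000.85 ng/mL·hr
intranasal spray tail: 124.4/0.087 = 1429.885; AUC_ev,0→∞ = 2000.85 + 1429.885 = 3430.735 ng/mL·hr
F = (AUC_ev/D_ev)/(AUC_iv/D_iv) = (3430.735/225)/(13592.955/150) = 15.2477/90.6197 = 0.1683

F = 0.168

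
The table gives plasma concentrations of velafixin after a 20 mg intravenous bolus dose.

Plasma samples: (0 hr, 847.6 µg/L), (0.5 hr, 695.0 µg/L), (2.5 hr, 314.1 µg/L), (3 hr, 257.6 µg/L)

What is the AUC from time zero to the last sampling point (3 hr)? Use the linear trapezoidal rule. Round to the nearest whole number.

Trapezoidal AUC_0→3:
  [0→0.5]: (847.6+695.0)/2 × 0.5 = 385.65
  [0.5→2.5]: (695.0+314.1)/2 × 2 = 1009.1
  [2.5→3]: (314.1+257.6)/2 × 0.5 = 142.925
  Sum = 1537.675 µg/L·hr

AUC = 1538 µg/L·hr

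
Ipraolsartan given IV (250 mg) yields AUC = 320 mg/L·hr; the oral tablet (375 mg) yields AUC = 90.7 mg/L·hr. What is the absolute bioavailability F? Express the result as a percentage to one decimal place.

F = (AUC_ev / D_ev) / (AUC_iv / D_iv)
  = (90.7/375) / (320/250)
  = 0.241867 / 1.28 = 0.1890
  = 18.90%

F = 18.9%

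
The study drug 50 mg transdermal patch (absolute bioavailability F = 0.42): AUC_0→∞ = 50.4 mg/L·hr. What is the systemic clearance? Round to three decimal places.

CL = F × Dose / AUC_0→∞
   = 0.42 × 50 / 50.4 = 0.416667 L/hr

CL = 0.417 L/hr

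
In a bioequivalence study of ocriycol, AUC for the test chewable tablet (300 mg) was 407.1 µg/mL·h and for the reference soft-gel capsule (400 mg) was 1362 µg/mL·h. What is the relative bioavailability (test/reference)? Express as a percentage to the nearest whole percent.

F_rel = 40%

F_rel = (AUC_test/D_test) / (AUC_ref/D_ref)
      = (407.1/300) / (1362/400)
      = 1.357 / 3.405 = 0.3985 = 39.85%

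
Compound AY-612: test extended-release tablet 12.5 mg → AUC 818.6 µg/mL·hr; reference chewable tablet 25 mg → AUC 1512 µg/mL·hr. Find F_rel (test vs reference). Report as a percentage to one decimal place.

F_rel = 108.3%

F_rel = (AUC_test/D_test) / (AUC_ref/D_ref)
      = (818.6/12.5) / (1512/25)
      = 65.488 / 60.48 = 1.0828 = 108.28%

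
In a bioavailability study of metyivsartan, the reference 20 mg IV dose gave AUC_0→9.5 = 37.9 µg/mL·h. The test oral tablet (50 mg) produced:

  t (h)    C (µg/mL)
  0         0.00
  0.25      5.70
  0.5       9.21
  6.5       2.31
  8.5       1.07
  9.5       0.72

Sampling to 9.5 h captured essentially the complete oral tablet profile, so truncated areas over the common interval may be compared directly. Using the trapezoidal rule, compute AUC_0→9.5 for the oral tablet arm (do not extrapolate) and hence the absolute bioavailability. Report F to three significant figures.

Trapezoidal AUC_0→9.5 (oral tablet):
  [0→0.25]: (0.00+5.70)/2 × 0.25 = 0.7125
  [0.25→0.5]: (5.70+9.21)/2 × 0.25 = 1.86375
  [0.5→6.5]: (9.21+2.31)/2 × 6 = 34.56
  [6.5→8.5]: (2.31+1.07)/2 × 2 = 3.38
  [8.5→9.5]: (1.07+0.72)/2 × 1 = 0.895
  Sum = 41.41125 µg/mL·h
F = (AUC_ev/D_ev)/(AUC_iv/D_iv) = (41.41125/50)/(37.9/20) = 0.828225/1.895 = 0.4371

F = 0.437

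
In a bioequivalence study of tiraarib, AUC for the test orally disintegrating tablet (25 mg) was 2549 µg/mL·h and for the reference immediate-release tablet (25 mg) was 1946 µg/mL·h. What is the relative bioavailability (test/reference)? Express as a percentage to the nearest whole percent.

F_rel = 131%

F_rel = (AUC_test/D_test) / (AUC_ref/D_ref)
      = (2549/25) / (1946/25)
      = 101.96 / 77.84 = 1.3099 = 130.99%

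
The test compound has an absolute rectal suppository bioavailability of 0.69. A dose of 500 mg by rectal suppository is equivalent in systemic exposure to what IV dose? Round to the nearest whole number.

D_iv = 345 mg

Systemic exposure from an extravascular dose = F × D_ev, so the equivalent IV dose is F × D_ev.
D_iv = F × D_ev = 0.69 × 500 = 345 mg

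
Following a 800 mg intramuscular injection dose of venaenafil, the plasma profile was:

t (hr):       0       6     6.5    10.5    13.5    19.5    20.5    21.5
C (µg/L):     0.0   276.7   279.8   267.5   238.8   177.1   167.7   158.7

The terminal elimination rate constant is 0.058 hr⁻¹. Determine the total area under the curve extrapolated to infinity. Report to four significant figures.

Trapezoidal AUC_0→21.5:
  [0→6]: (0.0+276.7)/2 × 6 = 830.1
  [6→6.5]: (276.7+279.8)/2 × 0.5 = 139.125
  [6.5→10.5]: (279.8+267.5)/2 × 4 = 1094.6
  [10.5→13.5]: (267.5+238.8)/2 × 3 = 759.45
  [13.5→19.5]: (238.8+177.1)/2 × 6 = 1247.7
  [19.5→20.5]: (177.1+167.7)/2 × 1 = 172.4
  [20.5→21.5]: (167.7+158.7)/2 × 1 = 163.2
  Sum = 4406.575 µg/L·hr
Extrapolated tail: C_last / k_e = 158.7 / 0.058 = 2736.207
AUC_0→∞ = 4406.575 + 2736.207 = 7142.782 µg/L·hr

AUC = 7143 µg/L·hr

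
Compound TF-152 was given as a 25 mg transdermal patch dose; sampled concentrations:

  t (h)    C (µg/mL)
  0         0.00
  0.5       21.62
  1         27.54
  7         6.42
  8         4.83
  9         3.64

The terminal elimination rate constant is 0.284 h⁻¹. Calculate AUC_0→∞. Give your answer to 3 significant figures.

AUC = 142 µg/mL·h

Trapezoidal AUC_0→9:
  [0→0.5]: (0.00+21.62)/2 × 0.5 = 5.405
  [0.5→1]: (21.62+27.54)/2 × 0.5 = 12.29
  [1→7]: (27.54+6.42)/2 × 6 = 101.88
  [7→8]: (6.42+4.83)/2 × 1 = 5.625
  [8→9]: (4.83+3.64)/2 × 1 = 4.235
  Sum = 129.435 µg/mL·h
Extrapolated tail: C_last / k_e = 3.64 / 0.284 = 12.817
AUC_0→∞ = 129.435 + 12.817 = 142.252 µg/mL·h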